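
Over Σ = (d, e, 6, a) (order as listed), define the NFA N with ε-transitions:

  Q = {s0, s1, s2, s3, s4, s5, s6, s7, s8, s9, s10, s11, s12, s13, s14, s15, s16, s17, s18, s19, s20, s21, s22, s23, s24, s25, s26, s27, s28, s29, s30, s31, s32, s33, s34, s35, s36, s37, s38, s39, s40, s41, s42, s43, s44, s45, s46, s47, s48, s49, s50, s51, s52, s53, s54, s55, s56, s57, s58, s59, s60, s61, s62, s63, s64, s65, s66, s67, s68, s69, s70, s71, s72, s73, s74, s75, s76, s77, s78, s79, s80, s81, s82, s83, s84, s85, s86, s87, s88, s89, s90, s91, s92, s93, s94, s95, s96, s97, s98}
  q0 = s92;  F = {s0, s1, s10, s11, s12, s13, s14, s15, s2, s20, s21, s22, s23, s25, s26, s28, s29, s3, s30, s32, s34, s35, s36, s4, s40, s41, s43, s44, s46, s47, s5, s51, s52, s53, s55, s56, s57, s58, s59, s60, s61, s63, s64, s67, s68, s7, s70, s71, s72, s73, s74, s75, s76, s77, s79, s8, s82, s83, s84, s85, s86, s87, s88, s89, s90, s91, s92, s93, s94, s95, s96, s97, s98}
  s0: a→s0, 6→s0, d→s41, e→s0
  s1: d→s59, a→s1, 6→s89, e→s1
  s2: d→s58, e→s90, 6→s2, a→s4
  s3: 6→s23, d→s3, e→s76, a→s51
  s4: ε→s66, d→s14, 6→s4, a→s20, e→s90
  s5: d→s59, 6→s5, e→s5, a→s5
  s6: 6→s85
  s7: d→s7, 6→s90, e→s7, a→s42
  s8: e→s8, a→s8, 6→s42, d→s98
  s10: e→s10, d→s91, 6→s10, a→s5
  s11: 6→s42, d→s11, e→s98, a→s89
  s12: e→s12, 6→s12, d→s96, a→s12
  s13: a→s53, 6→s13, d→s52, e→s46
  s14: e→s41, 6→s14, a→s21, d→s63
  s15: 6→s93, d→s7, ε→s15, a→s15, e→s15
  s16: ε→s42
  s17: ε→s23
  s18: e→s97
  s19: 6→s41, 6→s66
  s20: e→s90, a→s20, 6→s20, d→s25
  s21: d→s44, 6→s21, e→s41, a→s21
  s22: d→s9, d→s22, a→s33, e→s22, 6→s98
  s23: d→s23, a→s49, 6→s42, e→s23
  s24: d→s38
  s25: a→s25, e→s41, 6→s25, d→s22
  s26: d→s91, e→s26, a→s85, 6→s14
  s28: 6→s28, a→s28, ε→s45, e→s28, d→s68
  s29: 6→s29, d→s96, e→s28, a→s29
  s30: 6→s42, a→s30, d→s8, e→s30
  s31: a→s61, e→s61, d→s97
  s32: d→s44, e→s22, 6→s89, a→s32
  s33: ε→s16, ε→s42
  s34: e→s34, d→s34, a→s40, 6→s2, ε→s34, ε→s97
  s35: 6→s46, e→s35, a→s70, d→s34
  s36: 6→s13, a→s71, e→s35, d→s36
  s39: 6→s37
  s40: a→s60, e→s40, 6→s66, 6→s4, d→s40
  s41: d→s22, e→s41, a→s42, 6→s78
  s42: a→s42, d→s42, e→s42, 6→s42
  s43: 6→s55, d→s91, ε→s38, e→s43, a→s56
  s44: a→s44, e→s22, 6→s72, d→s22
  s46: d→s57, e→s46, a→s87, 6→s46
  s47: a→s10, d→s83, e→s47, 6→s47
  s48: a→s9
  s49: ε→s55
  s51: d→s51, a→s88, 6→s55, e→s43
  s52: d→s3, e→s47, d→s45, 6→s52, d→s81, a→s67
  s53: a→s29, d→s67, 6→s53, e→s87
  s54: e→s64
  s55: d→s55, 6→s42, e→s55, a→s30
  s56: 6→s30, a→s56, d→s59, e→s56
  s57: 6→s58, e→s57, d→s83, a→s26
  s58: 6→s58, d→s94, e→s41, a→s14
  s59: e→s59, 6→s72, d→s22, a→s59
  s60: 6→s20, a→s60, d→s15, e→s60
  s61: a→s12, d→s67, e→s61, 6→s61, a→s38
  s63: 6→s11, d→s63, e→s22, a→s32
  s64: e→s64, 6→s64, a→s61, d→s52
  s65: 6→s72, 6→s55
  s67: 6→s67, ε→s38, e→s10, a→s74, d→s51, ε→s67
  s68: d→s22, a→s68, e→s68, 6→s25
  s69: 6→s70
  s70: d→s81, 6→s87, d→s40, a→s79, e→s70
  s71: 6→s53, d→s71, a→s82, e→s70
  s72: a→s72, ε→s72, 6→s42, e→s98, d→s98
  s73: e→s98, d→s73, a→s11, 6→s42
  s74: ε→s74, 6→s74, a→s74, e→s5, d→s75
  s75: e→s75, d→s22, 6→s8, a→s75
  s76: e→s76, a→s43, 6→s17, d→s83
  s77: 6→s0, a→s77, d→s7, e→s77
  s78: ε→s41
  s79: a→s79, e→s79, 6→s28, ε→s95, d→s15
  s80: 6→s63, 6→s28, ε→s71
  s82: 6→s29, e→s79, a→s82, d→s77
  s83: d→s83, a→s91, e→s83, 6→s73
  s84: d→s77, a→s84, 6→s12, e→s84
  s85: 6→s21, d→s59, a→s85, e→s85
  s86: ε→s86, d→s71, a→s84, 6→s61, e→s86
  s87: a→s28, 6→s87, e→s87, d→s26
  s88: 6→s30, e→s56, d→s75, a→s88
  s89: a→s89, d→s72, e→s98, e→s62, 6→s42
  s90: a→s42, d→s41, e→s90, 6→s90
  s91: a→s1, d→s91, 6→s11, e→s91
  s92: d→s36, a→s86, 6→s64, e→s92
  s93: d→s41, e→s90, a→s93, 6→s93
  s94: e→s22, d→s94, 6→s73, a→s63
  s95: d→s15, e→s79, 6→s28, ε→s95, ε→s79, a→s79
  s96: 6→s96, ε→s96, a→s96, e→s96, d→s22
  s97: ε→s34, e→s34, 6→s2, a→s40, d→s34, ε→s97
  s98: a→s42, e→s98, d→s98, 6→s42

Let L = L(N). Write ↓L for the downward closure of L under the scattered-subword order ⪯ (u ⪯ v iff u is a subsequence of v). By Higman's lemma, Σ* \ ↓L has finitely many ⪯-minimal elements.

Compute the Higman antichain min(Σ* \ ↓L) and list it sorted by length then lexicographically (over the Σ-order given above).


|Q|=99, |F|=73, |δ|=343 (24 ε).
min D↑ (72 st, q0=0, F={43}): 0:d→1,e→0,6→2,a→3 1:d→1,e→4,6→5,a→6 2:d→7,e→2,6→2,a→8 3:d→6,e→3,6→8,a→9 4:d→10,e→4,6→11,a→12 5:d→7,e→11,6→5,a→13 6:d→6,e→12,6→13,a→14 7:d→15,e→16,6→7,a→17 8:d→17,e→8,6→8,a→18 9:d→19,e→9,6→18,a→9 10:d→10,e→10,6→20,a→21 11:d→22,e→11,6→11,a→23 12:d→21,e→12,6→23,a→24 13:d→17,e→23,6→13,a→25 14:d→19,e→24,6→25,a→14 15:d→15,e→26,6→27,a→28 16:d→29,e→16,6→16,a→30 17:d→28,e→30,6→17,a→31 18:d→32,e→18,6→18,a→18 19:d→33,e→19,6→34,a→19 20:d→35,e→36,6→20,a→37 21:d→21,e→21,6→37,a→38 22:d→29,e→22,6→35,a→39 23:d→39,e→23,6→23,a→40 24:d→41,e→24,6→40,a→24 25:d→32,e→40,6→25,a→25 26:d→29,e→26,6→27,a→42 27:d→27,e→27,6→43,a→44 28:d→28,e→42,6→44,a→45 29:d→29,e→29,6→46,a→47 30:d→47,e→30,6→30,a→48 31:d→49,e→48,6→31,a→31 32:d→50,e→32,6→32,a→32 33:d→33,e→33,6→36,a→43 34:d→51,e→34,6→34,a→34 35:d→52,e→51,6→35,a→53 36:d→51,e→36,6→36,a→43 37:d→53,e→36,6→37,a→54 38:d→41,e→38,6→54,a→38 39:d→47,e→39,6→53,a→55 40:d→56,e→40,6→40,a→40 41:d→33,e→41,6→57,a→41 42:d→47,e→42,6→44,a→58 43:d→43,e→43,6→43,a→43 44:d→44,e→44,6→43,a→59 45:d→49,e→58,6→59,a→45 46:d→46,e→60,6→43,a→61 47:d→47,e→47,6→61,a→62 48:d→63,e→48,6→48,a→48 49:d→50,e→49,6→64,a→49 50:d→50,e→50,6→60,a→43 51:d→50,e→51,6→51,a→43 52:d→52,e→50,6→46,a→65 53:d→65,e→51,6→53,a→66 54:d→67,e→36,6→54,a→54 55:d→63,e→55,6→66,a→55 56:d→50,e→56,6→67,a→56 57:d→51,e→36,6→57,a→57 58:d→63,e→58,6→59,a→58 59:d→64,e→59,6→43,a→59 60:d→60,e→60,6→43,a→43 61:d→61,e→60,6→43,a→68 62:d→63,e→62,6→68,a→62 63:d→50,e→63,6→69,a→63 64:d→60,e→64,6→43,a→64 65:d→65,e→50,6→61,a→70 66:d→71,e→51,6→66,a→66 67:d→50,e→51,6→67,a→67 68:d→69,e→60,6→43,a→68 69:d→60,e→60,6→43,a→69 70:d→71,e→50,6→68,a→70 71:d→50,e→50,6→69,a→71 (ε-aug+det+¬).
'6dd66': run [85, 68, 52, 35, 13, 1] end={s42} ∉↓L; 5/5 deletions ∈↓L.
'aadda': N↓-sim [85, 65, 44, 22, 10, 3] end={s16,s33,s42} rej; 5/5 deletions ∈↓L.
'ded6ea': N↓-sim [85, 79, 67, 47, 27, 10, 3] end={s16,s33,s42} rej; 6/6 single-dels accept.
3 obstructions.

min(Σ*\↓L) = [6dd66, aadda, ded6ea].


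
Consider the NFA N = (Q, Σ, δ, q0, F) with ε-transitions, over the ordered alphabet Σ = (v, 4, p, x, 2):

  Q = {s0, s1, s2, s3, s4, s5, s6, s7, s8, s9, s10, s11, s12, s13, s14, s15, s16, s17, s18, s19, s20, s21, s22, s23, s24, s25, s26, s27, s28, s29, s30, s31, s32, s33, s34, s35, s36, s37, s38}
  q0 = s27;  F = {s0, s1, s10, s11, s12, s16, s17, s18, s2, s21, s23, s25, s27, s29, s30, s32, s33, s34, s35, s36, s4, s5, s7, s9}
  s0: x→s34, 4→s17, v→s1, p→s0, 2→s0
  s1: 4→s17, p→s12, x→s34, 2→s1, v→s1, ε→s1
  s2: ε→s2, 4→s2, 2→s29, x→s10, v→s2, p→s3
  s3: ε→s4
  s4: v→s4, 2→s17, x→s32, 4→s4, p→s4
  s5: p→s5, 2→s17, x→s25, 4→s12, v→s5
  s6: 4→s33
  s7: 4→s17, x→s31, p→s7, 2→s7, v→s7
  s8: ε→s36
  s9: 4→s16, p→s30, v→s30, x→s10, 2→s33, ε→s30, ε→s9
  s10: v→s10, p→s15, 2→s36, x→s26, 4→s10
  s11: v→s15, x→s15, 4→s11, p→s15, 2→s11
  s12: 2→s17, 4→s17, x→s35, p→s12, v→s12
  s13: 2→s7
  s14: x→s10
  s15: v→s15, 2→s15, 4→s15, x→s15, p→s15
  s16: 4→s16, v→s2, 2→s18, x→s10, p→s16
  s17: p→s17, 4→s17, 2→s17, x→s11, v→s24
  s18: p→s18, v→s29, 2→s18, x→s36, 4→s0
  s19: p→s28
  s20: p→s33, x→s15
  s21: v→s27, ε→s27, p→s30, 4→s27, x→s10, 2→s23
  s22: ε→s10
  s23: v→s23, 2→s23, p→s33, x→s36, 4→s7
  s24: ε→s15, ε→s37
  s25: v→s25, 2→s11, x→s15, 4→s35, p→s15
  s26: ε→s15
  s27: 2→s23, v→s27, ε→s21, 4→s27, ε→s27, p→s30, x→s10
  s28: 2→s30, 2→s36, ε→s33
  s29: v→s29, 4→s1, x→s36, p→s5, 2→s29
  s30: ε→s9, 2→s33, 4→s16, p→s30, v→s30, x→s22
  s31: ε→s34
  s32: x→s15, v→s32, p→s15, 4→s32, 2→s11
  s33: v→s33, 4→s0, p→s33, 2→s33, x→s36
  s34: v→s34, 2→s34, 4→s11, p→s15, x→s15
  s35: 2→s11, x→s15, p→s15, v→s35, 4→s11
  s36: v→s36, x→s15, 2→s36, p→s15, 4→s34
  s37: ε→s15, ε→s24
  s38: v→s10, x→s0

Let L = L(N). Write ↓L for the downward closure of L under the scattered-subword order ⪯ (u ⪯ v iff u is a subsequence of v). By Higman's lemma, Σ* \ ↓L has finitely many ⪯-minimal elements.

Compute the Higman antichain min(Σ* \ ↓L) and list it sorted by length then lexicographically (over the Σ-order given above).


|Q|=39, |F|=24, |δ|=153 (18 ε).
min D↑ (23 st, q0=0, F={6}): 0:v→0,4→0,p→1,x→2,2→3 1:v→1,4→4,p→1,x→2,2→5 2:v→2,4→2,p→6,x→6,2→7 3:v→3,4→8,p→5,x→7,2→3 4:v→9,4→4,p→4,x→2,2→10 5:v→5,4→11,p→5,x→7,2→5 6:v→6,4→6,p→6,x→6,2→6 7:v→7,4→12,p→6,x→6,2→7 8:v→8,4→13,p→8,x→12,2→8 9:v→9,4→9,p→14,x→2,2→15 10:v→15,4→11,p→10,x→7,2→10 11:v→16,4→13,p→11,x→12,2→11 12:v→12,4→17,p→6,x→6,2→12 13:v→6,4→13,p→13,x→17,2→13 14:v→14,4→14,p→14,x→18,2→13 15:v→15,4→16,p→19,x→7,2→15 16:v→16,4→13,p→20,x→12,2→16 17:v→6,4→17,p→6,x→6,2→17 18:v→18,4→18,p→6,x→6,2→17 19:v→19,4→20,p→19,x→21,2→13 20:v→20,4→13,p→20,x→22,2→13 21:v→21,4→22,p→6,x→6,2→17 22:v→22,4→17,p→6,x→6,2→17 (ε-aug+det+¬).
'xp': run [31, 11, 1] end={s15} rej; 2/2 single-dels accept.
'xx': run [31, 11, 2] end={s15,s26} ∉↓L; 2/2 del acc.
'244v': N↓-sim [31, 19, 12, 5, 3] end={s15,s24,s37} — reject; 4/4 deletions ∈↓L.
'p4vp2v': N↓-sim [31, 28, 22, 19, 12, 5, 3] end={s15,s24,s37} rej; 6/6 del acc.
4 minimals (antichain).

A = [xp, xx, 244v, p4vp2v].


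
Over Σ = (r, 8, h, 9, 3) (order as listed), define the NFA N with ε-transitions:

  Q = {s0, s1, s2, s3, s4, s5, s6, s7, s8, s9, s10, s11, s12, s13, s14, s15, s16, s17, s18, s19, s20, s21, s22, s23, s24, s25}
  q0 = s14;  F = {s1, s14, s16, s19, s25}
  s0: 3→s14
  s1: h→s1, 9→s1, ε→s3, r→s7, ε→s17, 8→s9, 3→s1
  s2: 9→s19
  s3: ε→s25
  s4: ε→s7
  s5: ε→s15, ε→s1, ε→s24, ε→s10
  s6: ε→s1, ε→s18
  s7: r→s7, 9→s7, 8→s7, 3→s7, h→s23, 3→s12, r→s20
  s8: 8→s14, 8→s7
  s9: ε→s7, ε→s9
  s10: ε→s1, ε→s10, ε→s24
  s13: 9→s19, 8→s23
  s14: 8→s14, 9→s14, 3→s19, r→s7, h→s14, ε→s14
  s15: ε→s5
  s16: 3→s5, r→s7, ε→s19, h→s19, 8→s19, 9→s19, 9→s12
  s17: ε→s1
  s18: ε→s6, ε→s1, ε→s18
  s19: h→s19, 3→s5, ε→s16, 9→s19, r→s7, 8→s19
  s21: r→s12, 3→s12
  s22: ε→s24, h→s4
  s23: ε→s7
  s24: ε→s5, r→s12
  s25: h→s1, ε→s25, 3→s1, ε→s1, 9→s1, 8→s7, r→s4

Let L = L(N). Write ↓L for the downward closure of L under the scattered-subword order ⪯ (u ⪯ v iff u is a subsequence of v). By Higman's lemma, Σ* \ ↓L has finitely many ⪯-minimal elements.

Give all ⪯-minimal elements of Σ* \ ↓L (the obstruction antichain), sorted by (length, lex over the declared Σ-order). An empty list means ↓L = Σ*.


A = [r, 338].

|Q|=26, |F|=5, |δ|=71 (28 ε).
min D↑ (4 st, q0=0, F={1}): 0:r→1,8→0,h→0,9→0,3→2 1:r→1,8→1,h→1,9→1,3→1 2:r→1,8→2,h→2,9→2,3→3 3:r→1,8→1,h→3,9→3,3→3 (ε-aug+det+¬).
'r': N↓-sim [17, 5] end={s12,s20,s23,s4,s7} ∉↓L; 1/1 deletions ∈↓L.
'338': run [17, 16, 14, 5] end={s12,s20,s23,s7,s9} — reject; 3/3 deletions ∈↓L.
2 minimals (antichain).


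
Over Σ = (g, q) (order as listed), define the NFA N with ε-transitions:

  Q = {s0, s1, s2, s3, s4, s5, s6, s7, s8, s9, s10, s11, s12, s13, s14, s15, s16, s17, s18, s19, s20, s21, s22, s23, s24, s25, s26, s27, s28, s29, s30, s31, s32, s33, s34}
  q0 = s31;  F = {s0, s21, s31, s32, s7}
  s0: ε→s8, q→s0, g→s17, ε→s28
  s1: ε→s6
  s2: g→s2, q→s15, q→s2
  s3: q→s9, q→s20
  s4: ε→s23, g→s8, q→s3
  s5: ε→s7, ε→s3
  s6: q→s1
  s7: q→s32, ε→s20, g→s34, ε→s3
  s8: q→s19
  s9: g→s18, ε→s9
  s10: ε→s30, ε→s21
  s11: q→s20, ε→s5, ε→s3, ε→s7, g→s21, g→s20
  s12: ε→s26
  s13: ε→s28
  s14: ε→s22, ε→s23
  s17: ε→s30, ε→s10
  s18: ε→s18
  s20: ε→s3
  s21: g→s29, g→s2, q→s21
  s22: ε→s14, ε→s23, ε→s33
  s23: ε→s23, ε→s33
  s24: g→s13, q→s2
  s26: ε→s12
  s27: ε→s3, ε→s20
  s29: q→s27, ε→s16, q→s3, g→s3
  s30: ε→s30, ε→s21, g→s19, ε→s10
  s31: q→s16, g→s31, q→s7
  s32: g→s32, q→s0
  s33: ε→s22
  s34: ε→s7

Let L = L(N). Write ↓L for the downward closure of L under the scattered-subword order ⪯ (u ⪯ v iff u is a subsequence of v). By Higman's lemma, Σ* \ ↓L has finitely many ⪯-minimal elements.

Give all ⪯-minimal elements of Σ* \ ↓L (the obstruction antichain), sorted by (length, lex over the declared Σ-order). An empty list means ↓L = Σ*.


|Q|=35, |F|=5, |δ|=67 (36 ε).
min D↑ (6 st, q0=0, F={5}): 0:g→0,q→1 1:g→1,q→2 2:g→2,q→3 3:g→4,q→3 4:g→5,q→4 5:g→5,q→5.
'qqqgg': run [21, 20, 18, 17, 14, 10] end={s15,s16,s18,s19,s2,s20,s27,s29,s3,s9} ∉↓L; 5/5 deletions ∈↓L.
1 words, ⪯-incomp.

A = [qqqgg].


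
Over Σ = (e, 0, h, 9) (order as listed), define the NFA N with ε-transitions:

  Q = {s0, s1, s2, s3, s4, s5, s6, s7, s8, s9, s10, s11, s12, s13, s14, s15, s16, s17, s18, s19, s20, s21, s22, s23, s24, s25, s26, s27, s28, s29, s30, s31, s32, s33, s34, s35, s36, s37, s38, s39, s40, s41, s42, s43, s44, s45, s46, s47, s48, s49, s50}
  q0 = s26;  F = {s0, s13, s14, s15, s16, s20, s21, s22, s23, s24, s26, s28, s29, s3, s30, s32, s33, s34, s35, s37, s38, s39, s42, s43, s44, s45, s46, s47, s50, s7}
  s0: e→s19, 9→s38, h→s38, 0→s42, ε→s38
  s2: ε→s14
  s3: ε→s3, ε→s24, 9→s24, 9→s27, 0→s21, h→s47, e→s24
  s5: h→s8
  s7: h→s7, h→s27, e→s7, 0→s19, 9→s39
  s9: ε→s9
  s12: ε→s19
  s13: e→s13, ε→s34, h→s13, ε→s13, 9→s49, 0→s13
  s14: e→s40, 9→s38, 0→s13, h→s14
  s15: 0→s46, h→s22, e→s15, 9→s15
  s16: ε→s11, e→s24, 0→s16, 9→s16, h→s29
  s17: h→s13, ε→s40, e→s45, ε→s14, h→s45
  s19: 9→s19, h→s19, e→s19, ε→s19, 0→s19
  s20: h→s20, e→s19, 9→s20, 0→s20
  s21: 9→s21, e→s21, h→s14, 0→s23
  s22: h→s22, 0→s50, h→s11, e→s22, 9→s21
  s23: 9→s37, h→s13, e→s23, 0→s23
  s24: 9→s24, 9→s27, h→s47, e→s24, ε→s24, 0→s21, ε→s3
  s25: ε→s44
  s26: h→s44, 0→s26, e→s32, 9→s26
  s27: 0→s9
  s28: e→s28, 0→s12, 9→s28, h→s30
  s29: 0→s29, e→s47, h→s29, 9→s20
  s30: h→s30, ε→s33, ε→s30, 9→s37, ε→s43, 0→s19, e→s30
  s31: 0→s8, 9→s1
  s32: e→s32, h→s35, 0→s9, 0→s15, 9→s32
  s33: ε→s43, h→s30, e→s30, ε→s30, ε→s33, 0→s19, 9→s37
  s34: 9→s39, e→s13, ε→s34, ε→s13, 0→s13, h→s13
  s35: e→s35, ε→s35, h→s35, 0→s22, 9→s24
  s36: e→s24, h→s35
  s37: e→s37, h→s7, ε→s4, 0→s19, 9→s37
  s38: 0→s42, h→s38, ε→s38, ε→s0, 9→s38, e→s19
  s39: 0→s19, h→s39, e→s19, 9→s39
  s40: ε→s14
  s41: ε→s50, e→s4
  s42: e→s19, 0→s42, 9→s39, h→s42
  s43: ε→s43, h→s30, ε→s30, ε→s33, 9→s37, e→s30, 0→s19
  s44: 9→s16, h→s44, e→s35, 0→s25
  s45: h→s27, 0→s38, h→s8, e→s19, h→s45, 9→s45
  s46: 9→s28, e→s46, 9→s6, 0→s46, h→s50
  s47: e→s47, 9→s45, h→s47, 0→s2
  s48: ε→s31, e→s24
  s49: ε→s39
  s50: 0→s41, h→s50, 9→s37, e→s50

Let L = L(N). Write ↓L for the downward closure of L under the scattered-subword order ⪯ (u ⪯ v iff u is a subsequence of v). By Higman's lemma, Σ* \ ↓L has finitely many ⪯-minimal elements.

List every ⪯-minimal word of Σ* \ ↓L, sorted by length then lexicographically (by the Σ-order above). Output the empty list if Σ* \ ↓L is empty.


|Q|=51, |F|=30, |δ|=177 (34 ε).
min D↑ (26 st, q0=0, F={16}): 0:e→1,0→0,h→2,9→0 1:e→1,0→3,h→4,9→1 2:e→4,0→2,h→2,9→5 3:e→3,0→6,h→7,9→3 4:e→4,0→7,h→4,9→8 5:e→8,0→5,h→9,9→5 6:e→6,0→6,h→10,9→11 7:e→7,0→10,h→7,9→12 8:e→8,0→12,h→13,9→8 9:e→13,0→9,h→9,9→14 10:e→10,0→10,h→10,9→15 11:e→11,0→16,h→17,9→11 12:e→12,0→18,h→19,9→12 13:e→13,0→19,h→13,9→20 14:e→16,0→14,h→14,9→14 15:e→15,0→16,h→21,9→15 16:e→16,0→16,h→16,9→16 17:e→17,0→16,h→17,9→15 18:e→18,0→18,h→22,9→15 19:e→19,0→22,h→19,9→23 20:e→16,0→23,h→20,9→20 21:e→21,0→16,h→21,9→24 22:e→22,0→22,h→22,9→24 23:e→16,0→25,h→23,9→23 24:e→16,0→16,h→24,9→24 25:e→16,0→25,h→25,9→24.
'e0090': N↓-sim [43, 37, 30, 21, 14, 3] end={s12,s19,s9} ∉↓L; 5/5 del acc.
'h9h9e': run [43, 36, 27, 19, 11, 1] end={s19} rej; 5/5 deletions ∈↓L.
2 minimals (antichain).

A = [e0090, h9h9e].


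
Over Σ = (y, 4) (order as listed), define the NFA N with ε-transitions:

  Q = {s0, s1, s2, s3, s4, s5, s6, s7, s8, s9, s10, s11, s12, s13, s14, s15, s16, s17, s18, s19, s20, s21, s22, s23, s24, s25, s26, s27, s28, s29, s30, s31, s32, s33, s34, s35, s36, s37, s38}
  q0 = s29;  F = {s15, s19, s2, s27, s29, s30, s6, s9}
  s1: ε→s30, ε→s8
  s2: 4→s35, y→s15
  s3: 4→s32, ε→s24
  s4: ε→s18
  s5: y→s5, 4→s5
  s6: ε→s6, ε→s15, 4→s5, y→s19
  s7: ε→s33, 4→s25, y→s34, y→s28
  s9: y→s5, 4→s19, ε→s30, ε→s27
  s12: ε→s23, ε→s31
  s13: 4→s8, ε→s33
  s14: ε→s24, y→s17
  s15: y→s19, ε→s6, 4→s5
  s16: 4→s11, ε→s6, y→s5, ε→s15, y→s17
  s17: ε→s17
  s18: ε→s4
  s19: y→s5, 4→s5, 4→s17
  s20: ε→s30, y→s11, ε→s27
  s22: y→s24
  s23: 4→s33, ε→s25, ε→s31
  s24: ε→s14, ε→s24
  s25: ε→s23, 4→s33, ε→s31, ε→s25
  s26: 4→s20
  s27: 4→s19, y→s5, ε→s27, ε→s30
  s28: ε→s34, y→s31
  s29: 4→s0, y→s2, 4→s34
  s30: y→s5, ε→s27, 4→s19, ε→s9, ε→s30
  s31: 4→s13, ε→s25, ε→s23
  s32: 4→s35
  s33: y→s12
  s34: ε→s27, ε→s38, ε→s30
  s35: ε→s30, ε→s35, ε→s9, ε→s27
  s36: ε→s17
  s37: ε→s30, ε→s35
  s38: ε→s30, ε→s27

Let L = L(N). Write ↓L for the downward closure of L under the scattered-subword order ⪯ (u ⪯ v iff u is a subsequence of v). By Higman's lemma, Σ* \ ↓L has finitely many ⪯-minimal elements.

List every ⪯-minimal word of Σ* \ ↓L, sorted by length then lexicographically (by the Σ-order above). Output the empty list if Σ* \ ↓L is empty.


|Q|=39, |F|=8, |δ|=85 (47 ε).
min D↑ (6 st, q0=0, F={4}): 0:y→1,4→2 1:y→3,4→2 2:y→4,4→5 3:y→5,4→4 4:y→4,4→4 5:y→4,4→4 (ε-aug+det+¬).
'4y': |S_i|=[14, 10, 1] end={s5} rej; 2/2 del acc.
'yy4': |S_i|=[14, 10, 5, 2] end={s17,s5} ∉↓L; 3/3 single-dels accept.
'444': N↓-sim [14, 10, 3, 2] end={s17,s5} rej; 3/3 del acc.
'yyyy': |S_i|=[14, 10, 5, 3, 1] end={s5} — reject; 4/4 deletions ∈↓L.
4 obstructions.

Antichain: [4y, yy4, 444, yyyy].


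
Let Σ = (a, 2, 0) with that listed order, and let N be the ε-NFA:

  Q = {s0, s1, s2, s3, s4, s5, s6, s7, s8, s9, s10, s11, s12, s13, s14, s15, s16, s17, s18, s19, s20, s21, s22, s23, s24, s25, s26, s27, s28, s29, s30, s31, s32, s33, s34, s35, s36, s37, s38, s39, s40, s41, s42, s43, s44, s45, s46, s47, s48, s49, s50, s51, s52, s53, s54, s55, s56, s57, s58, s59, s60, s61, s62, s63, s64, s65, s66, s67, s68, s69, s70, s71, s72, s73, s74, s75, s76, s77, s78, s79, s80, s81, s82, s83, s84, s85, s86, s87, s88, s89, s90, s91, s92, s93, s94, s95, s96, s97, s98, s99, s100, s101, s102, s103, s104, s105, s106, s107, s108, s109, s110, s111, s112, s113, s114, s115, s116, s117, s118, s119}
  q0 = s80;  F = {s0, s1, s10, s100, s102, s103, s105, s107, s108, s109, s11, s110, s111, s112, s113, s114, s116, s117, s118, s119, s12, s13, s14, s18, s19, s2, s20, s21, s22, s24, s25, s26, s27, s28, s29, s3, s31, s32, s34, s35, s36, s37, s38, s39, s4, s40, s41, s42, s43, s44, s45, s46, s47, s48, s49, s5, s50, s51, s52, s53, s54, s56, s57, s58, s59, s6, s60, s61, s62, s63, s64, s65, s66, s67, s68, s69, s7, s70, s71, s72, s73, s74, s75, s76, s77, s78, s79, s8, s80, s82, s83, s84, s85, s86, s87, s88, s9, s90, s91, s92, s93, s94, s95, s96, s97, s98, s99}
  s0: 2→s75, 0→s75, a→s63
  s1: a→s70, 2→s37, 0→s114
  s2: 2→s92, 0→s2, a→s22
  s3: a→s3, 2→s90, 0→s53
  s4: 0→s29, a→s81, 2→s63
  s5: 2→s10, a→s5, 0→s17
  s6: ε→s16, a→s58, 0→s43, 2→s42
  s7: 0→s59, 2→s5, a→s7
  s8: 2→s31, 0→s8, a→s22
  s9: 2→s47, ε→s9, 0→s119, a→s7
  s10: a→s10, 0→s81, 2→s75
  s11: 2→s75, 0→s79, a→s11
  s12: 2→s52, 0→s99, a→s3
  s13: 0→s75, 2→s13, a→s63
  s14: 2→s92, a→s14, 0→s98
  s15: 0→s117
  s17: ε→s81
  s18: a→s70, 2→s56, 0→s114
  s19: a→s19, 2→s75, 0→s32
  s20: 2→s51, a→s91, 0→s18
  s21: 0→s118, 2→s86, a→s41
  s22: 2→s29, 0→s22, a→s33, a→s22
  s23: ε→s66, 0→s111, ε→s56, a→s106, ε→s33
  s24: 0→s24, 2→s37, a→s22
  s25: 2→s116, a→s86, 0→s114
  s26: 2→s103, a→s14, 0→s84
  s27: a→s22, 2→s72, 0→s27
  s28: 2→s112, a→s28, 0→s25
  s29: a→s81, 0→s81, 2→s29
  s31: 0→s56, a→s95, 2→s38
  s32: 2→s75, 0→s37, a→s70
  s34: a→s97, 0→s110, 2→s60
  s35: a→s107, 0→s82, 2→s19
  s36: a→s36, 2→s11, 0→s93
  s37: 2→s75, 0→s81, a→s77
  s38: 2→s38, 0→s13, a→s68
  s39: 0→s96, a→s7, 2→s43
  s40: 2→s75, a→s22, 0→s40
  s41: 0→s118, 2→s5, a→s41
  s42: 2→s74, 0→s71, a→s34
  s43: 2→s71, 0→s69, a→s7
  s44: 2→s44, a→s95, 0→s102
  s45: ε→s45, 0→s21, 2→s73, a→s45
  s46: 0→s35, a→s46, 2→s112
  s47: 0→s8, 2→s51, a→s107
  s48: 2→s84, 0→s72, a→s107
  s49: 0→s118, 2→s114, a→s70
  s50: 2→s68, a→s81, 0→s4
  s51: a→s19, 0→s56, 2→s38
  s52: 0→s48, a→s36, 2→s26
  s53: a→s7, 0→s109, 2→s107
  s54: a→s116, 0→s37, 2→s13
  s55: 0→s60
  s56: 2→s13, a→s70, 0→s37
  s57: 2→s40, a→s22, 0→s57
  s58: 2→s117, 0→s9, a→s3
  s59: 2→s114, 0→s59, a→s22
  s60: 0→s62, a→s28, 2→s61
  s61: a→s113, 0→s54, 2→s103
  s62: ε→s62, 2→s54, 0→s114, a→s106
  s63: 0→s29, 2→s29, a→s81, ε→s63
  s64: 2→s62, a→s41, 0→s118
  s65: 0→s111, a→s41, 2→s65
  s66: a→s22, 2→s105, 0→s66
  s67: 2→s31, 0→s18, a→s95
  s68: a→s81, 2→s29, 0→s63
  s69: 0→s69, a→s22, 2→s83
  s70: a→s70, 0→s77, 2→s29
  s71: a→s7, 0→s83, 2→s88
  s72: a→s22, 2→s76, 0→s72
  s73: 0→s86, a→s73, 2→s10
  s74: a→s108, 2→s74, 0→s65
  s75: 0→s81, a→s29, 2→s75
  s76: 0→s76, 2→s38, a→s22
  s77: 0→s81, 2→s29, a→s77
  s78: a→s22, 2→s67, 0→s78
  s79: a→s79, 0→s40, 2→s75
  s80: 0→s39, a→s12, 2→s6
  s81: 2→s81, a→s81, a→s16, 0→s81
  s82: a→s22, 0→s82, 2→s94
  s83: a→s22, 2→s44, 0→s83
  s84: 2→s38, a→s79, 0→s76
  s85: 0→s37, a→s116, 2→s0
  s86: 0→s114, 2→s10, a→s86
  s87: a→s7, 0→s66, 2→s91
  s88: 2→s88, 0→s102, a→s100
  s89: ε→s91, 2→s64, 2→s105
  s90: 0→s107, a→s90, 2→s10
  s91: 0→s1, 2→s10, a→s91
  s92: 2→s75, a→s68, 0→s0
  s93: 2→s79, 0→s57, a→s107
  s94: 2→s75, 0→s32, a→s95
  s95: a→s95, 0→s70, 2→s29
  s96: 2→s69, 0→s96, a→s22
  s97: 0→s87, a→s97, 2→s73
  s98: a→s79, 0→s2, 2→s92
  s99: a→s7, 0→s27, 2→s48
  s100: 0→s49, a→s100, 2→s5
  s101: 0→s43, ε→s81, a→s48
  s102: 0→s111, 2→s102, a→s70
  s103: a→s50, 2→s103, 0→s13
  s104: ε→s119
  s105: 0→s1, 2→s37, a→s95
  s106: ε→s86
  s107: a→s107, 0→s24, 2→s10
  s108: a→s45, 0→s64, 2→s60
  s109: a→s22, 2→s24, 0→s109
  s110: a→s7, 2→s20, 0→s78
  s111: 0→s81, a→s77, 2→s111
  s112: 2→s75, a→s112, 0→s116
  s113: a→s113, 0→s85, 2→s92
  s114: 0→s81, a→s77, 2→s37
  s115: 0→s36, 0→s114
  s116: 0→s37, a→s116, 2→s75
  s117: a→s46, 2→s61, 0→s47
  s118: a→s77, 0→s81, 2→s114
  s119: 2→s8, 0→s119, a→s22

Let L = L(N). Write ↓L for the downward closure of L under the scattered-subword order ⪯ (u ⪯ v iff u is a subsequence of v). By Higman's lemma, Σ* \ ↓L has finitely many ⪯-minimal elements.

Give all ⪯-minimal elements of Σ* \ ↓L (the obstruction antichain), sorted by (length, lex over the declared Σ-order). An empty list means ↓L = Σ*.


|Q|=120, |F|=107, |δ|=349 (13 ε).
min D↑ (108 st, q0=0, F={47}): 0:a→1,2→2,0→3 1:a→4,2→5,0→6 2:a→7,2→8,0→9 3:a→10,2→9,0→11 4:a→4,2→12,0→13 5:a→14,2→15,0→16 6:a→10,2→16,0→17 7:a→4,2→18,0→19 8:a→20,2→21,0→22 9:a→10,2→22,0→23 10:a→10,2→24,0→25 11:a→26,2→23,0→11 12:a→12,2→27,0→28 13:a→10,2→28,0→29 14:a→14,2→30,0→31 15:a→32,2→33,0→34 16:a→28,2→34,0→35 17:a→26,2→35,0→17 18:a→36,2→37,0→38 19:a→10,2→38,0→39 20:a→40,2→41,0→42 21:a→43,2→21,0→44 22:a→10,2→45,0→46 23:a→26,2→46,0→23 24:a→24,2→27,0→47 25:a→26,2→48,0→25 26:a→26,2→49,0→26 27:a→27,2→50,0→47 28:a→28,2→27,0→51 29:a→26,2→51,0→29 30:a→30,2→50,0→52 31:a→28,2→52,0→53 32:a→32,2→54,0→55 33:a→56,2→33,0→57 34:a→52,2→58,0→59 35:a→26,2→59,0→35 36:a→36,2→60,0→61 37:a→62,2→33,0→63 38:a→28,2→64,0→65 39:a→26,2→65,0→39 40:a→40,2→66,0→67 41:a→68,2→37,0→69 42:a→10,2→70,0→71 43:a→72,2→41,0→73 44:a→74,2→44,0→75 45:a→76,2→45,0→77 46:a→26,2→78,0→46 47:a→47,2→47,0→47 48:a→79,2→80,0→47 49:a→47,2→49,0→47 50:a→49,2→50,0→47 51:a→26,2→80,0→51 52:a→52,2→50,0→81 53:a→26,2→81,0→53 54:a→82,2→50,0→83 55:a→52,2→54,0→84 56:a→47,2→82,0→85 57:a→86,2→57,0→50 58:a→82,2→58,0→57 59:a→26,2→58,0→59 60:a→60,2→50,0→87 61:a→28,2→88,0→89 62:a→62,2→54,0→90 63:a→87,2→57,0→80 64:a→88,2→58,0→91 65:a→26,2→92,0→65 66:a→66,2→27,0→93 67:a→10,2→94,0→95 68:a→68,2→60,0→96 69:a→93,2→63,0→48 70:a→94,2→64,0→97 71:a→26,2→98,0→71 72:a→72,2→66,0→99 73:a→74,2→69,0→100 74:a→74,2→24,0→100 75:a→79,2→75,0→47 76:a→76,2→24,0→101 77:a→102,2→77,0→75 78:a→103,2→78,0→77 79:a→79,2→49,0→47 80:a→79,2→50,0→47 81:a→26,2→50,0→81 82:a→47,2→49,0→86 83:a→86,2→50,0→50 84:a→26,2→54,0→84 85:a→47,2→86,0→49 86:a→47,2→49,0→49 87:a→87,2→50,0→80 88:a→88,2→50,0→104 89:a→26,2→105,0→89 90:a→87,2→83,0→80 91:a→102,2→57,0→80 92:a→103,2→58,0→91 93:a→93,2→27,0→48 94:a→94,2→27,0→106 95:a→26,2→107,0→95 96:a→93,2→87,0→48 97:a→102,2→91,0→48 98:a→103,2→92,0→97 99:a→74,2→93,0→100 100:a→79,2→48,0→47 101:a→102,2→48,0→100 102:a→102,2→49,0→79 103:a→103,2→49,0→102 104:a→102,2→50,0→80 105:a→103,2→50,0→104 106:a→102,2→80,0→48 107:a→103,2→80,0→106.
'0a20': N↓-sim [112, 85, 33, 10, 3] end={s16,s17,s81} rej; 4/4 deletions ∈↓L.
'aa220': N↓-sim [112, 97, 64, 34, 7, 2] end={s16,s81} ∉↓L; 5/5 single-dels accept.
'00a2a': |S_i|=[112, 85, 48, 10, 3, 2] end={s16,s81} ∉↓L; 5/5 deletions ∈↓L.
'a222aa': |S_i|=[112, 97, 72, 41, 13, 7, 2] end={s16,s81} — reject; 6/6 single-dels accept.
'222000': run [112, 106, 91, 60, 34, 10, 2] end={s16,s81} ∉↓L; 6/6 single-dels accept.
5 words, ⪯-incomp.

min(Σ*\↓L) = [0a20, aa220, 00a2a, a222aa, 222000].


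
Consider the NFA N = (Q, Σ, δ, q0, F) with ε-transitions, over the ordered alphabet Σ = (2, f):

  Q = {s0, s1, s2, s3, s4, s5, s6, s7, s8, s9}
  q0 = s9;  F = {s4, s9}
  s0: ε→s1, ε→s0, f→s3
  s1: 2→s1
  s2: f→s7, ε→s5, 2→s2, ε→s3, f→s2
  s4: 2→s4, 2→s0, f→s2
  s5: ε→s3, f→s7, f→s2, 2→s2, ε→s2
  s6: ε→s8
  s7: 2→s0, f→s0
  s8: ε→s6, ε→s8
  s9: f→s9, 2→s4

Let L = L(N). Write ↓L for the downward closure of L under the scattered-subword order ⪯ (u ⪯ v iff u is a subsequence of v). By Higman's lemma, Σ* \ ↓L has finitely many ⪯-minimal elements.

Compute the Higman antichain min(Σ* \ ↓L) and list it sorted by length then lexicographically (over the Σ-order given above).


|Q|=10, |F|=2, |δ|=24 (9 ε).
min D↑ (3 st, q0=0, F={2}): 0:2→1,f→0 1:2→1,f→2 2:2→2,f→2 [Hopcroft].
'2f': N↓-sim [8, 7, 6] end={s0,s1,s2,s3,s5,s7} rej; 2/2 del acc.
1 words, ⪯-incomp.

A = [2f].


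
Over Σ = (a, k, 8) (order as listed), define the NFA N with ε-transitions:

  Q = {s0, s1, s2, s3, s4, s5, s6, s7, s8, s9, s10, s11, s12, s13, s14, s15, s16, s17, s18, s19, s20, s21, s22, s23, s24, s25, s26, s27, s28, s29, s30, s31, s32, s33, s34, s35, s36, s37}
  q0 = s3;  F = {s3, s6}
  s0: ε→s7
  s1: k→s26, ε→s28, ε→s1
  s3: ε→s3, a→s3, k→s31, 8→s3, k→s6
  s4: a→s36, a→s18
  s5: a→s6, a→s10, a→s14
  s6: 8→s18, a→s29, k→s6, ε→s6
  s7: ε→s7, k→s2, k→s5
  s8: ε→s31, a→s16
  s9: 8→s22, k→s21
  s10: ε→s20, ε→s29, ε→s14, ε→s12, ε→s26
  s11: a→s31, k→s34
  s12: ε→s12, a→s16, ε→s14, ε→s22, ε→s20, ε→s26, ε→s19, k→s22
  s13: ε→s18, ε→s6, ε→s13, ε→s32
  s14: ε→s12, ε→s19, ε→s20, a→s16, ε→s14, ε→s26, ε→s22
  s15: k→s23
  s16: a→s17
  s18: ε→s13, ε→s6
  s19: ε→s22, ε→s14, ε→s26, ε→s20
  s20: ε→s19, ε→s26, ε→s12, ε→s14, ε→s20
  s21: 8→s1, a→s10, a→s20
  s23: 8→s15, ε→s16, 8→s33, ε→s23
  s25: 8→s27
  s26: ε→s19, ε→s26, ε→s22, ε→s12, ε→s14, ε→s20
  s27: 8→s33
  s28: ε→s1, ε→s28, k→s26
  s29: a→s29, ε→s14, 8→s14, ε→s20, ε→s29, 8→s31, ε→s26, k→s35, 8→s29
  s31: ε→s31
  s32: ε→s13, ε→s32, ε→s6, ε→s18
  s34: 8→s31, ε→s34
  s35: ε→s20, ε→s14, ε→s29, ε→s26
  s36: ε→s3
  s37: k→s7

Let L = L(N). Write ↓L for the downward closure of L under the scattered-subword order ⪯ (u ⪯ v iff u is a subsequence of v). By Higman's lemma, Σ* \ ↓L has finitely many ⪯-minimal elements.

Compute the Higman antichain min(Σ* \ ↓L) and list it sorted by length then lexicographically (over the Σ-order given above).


min(Σ*\↓L) = [ka].

|Q|=38, |F|=2, |δ|=104 (64 ε).
min D↑ (3 st, q0=0, F={2}): 0:a→0,k→1,8→0 1:a→2,k→1,8→1 2:a→2,k→2,8→2 (ε-aug+det+¬).
'ka': run [16, 15, 11] end={s12,s14,s16,s17,s19,s20,s22,s26,s29,s31,s35} — reject; 2/2 deletions ∈↓L.
1 obstructions.


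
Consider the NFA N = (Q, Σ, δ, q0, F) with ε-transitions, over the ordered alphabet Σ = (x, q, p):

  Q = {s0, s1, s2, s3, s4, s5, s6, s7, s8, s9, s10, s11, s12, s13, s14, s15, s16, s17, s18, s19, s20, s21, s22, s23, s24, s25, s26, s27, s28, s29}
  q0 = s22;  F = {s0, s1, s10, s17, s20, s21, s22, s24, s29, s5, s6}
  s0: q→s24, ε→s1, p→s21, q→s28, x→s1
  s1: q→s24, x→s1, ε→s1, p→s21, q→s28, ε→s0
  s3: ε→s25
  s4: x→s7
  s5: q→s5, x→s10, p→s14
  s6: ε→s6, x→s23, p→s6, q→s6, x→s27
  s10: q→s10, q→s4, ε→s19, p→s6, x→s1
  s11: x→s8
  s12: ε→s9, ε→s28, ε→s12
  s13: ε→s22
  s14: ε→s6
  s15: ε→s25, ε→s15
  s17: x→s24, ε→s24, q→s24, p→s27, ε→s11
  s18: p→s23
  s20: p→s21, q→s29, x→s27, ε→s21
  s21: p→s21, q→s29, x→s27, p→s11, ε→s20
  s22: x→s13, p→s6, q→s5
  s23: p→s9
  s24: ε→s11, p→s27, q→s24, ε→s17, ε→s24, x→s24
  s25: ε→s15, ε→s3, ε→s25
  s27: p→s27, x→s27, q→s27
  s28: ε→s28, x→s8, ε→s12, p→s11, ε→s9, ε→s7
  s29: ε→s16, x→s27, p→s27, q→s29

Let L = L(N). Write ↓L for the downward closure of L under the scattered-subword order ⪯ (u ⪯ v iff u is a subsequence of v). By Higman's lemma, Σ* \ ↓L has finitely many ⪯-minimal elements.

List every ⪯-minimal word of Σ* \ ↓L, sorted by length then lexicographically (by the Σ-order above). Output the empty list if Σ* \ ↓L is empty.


|Q|=30, |F|=11, |δ|=75 (28 ε).
min D↑ (9 st, q0=0, F={4}): 0:x→0,q→1,p→2 1:x→3,q→1,p→2 2:x→4,q→2,p→2 3:x→5,q→3,p→2 4:x→4,q→4,p→4 5:x→5,q→6,p→7 6:x→6,q→6,p→4 7:x→4,q→8,p→7 8:x→4,q→8,p→4 [Hopcroft].
'px': run [24, 11, 4] end={s23,s27,s8,s9} — reject; 2/2 deletions ∈↓L.
'qxxqp': run [24, 22, 20, 16, 11, 3] end={s11,s27,s8} — reject; 5/5 single-dels accept.
2 obstructions.

A = [px, qxxqp].


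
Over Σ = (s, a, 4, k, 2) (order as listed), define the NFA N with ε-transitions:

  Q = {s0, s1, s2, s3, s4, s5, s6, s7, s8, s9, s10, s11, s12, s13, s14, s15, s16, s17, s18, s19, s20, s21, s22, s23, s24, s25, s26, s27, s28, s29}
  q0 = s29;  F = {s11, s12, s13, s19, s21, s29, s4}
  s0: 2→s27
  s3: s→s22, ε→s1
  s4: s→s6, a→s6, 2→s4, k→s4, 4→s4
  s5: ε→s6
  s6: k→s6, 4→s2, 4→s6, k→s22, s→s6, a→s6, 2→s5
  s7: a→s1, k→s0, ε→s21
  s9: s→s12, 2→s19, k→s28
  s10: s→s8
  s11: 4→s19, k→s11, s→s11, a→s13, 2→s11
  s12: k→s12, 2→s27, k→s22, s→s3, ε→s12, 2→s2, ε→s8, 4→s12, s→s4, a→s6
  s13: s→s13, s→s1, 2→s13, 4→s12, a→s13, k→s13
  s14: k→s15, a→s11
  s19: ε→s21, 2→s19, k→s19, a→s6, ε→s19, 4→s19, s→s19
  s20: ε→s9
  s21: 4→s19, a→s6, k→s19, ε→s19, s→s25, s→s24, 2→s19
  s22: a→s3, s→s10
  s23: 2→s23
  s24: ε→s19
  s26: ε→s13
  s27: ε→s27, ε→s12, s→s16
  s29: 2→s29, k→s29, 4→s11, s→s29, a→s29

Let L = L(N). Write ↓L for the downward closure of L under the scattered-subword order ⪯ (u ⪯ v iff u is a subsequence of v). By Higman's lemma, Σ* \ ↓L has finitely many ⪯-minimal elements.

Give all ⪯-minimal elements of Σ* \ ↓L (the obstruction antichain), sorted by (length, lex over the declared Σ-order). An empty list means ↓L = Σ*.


|Q|=30, |F|=7, |δ|=74 (13 ε).
min D↑ (7 st, q0=0, F={5}): 0:s→0,a→0,4→1,k→0,2→0 1:s→1,a→2,4→3,k→1,2→1 2:s→2,a→2,4→4,k→2,2→2 3:s→3,a→5,4→3,k→3,2→3 4:s→6,a→5,4→4,k→4,2→4 5:s→5,a→5,4→5,k→5,2→5 6:s→5,a→5,4→6,k→6,2→6 (ε-aug+det+¬).
'44a': N↓-sim [19, 18, 16, 8] end={s1,s10,s2,s22,s3,s5,s6,s8} rej; 3/3 single-dels accept.
'4a4ss': run [19, 18, 13, 12, 10, 8] end={s1,s10,s2,s22,s3,s5,s6,s8} — reject; 5/5 single-dels accept.
2 words, ⪯-incomp.

A = [44a, 4a4ss].


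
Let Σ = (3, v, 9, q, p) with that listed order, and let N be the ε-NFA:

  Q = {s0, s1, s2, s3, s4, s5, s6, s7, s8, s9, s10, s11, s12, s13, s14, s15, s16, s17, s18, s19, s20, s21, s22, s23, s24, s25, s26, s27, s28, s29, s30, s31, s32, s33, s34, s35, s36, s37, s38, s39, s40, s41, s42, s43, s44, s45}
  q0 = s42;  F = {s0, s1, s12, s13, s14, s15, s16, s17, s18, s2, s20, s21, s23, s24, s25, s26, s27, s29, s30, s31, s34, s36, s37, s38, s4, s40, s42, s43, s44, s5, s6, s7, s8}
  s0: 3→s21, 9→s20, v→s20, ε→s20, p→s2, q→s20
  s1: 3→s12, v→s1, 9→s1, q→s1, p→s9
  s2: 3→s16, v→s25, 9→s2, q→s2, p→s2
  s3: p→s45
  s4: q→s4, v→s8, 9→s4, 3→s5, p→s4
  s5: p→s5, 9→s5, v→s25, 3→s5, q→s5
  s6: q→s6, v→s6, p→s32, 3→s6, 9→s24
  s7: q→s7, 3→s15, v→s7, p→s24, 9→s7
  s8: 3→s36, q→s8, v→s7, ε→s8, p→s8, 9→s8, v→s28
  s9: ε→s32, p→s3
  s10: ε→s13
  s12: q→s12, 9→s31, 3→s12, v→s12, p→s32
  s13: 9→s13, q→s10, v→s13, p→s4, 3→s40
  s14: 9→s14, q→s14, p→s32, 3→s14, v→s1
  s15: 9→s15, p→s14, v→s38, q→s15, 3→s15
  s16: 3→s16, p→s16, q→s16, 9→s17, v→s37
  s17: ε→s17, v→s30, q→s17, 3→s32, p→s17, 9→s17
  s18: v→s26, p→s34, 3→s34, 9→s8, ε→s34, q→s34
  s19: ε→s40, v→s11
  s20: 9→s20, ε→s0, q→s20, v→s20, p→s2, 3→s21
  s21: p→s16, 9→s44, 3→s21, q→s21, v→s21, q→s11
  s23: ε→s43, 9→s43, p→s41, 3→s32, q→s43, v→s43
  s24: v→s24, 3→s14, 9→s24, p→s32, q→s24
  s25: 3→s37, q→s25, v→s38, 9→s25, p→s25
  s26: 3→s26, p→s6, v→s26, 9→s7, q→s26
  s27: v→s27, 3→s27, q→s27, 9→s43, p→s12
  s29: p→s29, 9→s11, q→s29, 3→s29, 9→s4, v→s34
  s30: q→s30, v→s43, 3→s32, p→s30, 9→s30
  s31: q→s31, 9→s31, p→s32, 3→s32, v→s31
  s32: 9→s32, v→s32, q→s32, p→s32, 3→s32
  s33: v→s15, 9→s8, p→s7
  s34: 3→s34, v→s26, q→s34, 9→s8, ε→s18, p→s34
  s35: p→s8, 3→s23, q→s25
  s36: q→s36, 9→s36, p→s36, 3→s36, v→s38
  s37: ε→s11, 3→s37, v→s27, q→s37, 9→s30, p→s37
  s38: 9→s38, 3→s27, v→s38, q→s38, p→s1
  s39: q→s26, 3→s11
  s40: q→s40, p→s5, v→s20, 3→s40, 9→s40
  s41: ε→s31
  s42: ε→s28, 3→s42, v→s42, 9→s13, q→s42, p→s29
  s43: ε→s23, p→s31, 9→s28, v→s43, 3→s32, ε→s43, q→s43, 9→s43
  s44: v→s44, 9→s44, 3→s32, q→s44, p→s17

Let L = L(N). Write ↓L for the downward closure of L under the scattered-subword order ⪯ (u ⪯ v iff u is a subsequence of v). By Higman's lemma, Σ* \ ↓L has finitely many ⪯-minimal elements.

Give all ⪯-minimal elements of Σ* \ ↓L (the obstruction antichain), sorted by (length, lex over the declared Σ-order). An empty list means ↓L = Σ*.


|Q|=46, |F|=33, |δ|=200 (15 ε).
min D↑ (31 st, q0=0, F={22}): 0:3→0,v→0,9→1,q→0,p→2 1:3→3,v→1,9→1,q→1,p→4 2:3→2,v→5,9→4,q→2,p→2 3:3→3,v→6,9→3,q→3,p→7 4:3→7,v→8,9→4,q→4,p→4 5:3→5,v→9,9→8,q→5,p→5 6:3→10,v→6,9→6,q→6,p→11 7:3→7,v→12,9→7,q→7,p→7 8:3→13,v→14,9→8,q→8,p→8 9:3→9,v→9,9→14,q→9,p→15 10:3→10,v→10,9→16,q→10,p→17 11:3→17,v→12,9→11,q→11,p→11 12:3→18,v→19,9→12,q→12,p→12 13:3→13,v→19,9→13,q→13,p→13 14:3→20,v→14,9→14,q→14,p→21 15:3→15,v→15,9→21,q→15,p→22 16:3→22,v→16,9→16,q→16,p→23 17:3→17,v→18,9→23,q→17,p→17 18:3→18,v→24,9→25,q→18,p→18 19:3→24,v→19,9→19,q→19,p→26 20:3→20,v→19,9→20,q→20,p→27 21:3→27,v→21,9→21,q→21,p→22 22:3→22,v→22,9→22,q→22,p→22 23:3→22,v→25,9→23,q→23,p→23 24:3→24,v→24,9→28,q→24,p→29 25:3→22,v→28,9→25,q→25,p→25 26:3→29,v→26,9→26,q→26,p→22 27:3→27,v→26,9→27,q→27,p→22 28:3→22,v→28,9→28,q→28,p→30 29:3→29,v→29,9→30,q→29,p→22 30:3→22,v→30,9→30,q→30,p→22 (ε-aug+det+¬).
'pvvpp': N↓-sim [41, 33, 27, 19, 11, 4] end={s3,s32,s45,s9} ∉↓L; 5/5 del acc.
'93v393': |S_i|=[41, 35, 29, 24, 15, 9, 1] end={s32} — reject; 6/6 deletions ∈↓L.
2 minimals (antichain).

A = [pvvpp, 93v393].


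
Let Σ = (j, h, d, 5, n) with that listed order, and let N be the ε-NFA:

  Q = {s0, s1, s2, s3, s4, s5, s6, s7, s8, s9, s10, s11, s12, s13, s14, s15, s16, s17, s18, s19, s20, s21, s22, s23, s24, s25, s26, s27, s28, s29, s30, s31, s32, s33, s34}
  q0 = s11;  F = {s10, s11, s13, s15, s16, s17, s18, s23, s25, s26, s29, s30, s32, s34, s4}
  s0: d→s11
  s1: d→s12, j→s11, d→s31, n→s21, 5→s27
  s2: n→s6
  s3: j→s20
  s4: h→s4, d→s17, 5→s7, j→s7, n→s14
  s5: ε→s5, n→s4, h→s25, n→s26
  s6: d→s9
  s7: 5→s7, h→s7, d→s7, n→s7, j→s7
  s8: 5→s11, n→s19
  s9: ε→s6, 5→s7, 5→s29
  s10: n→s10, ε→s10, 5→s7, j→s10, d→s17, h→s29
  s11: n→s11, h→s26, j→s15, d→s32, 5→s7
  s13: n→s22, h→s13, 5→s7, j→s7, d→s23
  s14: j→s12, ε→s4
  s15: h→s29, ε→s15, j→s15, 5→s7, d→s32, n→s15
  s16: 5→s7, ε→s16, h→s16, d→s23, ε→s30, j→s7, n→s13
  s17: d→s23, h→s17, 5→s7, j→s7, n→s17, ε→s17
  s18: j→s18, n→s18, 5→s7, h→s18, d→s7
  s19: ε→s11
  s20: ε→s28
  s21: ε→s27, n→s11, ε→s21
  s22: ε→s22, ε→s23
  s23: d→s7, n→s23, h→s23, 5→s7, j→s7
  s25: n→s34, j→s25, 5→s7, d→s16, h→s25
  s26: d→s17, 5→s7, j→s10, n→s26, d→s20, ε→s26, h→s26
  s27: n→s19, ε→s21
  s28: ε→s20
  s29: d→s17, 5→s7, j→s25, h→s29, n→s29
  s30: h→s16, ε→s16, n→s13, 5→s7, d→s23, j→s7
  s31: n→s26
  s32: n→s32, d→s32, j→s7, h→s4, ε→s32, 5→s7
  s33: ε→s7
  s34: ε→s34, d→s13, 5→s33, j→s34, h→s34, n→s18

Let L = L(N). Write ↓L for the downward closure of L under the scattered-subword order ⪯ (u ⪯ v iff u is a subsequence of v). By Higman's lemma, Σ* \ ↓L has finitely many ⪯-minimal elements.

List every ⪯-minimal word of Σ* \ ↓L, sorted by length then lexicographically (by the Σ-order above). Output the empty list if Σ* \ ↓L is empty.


|Q|=35, |F|=15, |δ|=122 (21 ε).
min D↑ (15 st, q0=0, F={4}): 0:j→1,h→2,d→3,5→4,n→0 1:j→1,h→5,d→3,5→4,n→1 2:j→6,h→2,d→7,5→4,n→2 3:j→4,h→8,d→3,5→4,n→3 4:j→4,h→4,d→4,5→4,n→4 5:j→9,h→5,d→7,5→4,n→5 6:j→6,h→5,d→7,5→4,n→6 7:j→4,h→7,d→10,5→4,n→7 8:j→4,h→8,d→7,5→4,n→8 9:j→9,h→9,d→11,5→4,n→12 10:j→4,h→10,d→4,5→4,n→10 11:j→4,h→11,d→10,5→4,n→13 12:j→12,h→12,d→13,5→4,n→14 13:j→4,h→13,d→10,5→4,n→10 14:j→14,h→14,d→4,5→4,n→14 [Hopcroft].
'5': run [22, 2] end={s33,s7} — reject; 1/1 deletions ∈↓L.
'dj': |S_i|=[22, 13, 2] end={s12,s7} — reject; 2/2 deletions ∈↓L.
'hddd': N↓-sim [22, 19, 9, 2, 1] end={s7} — reject; 4/4 single-dels accept.
'jhjnnd': run [22, 18, 15, 11, 7, 4, 1] end={s7} rej; 6/6 single-dels accept.
4 obstructions.

A = [5, dj, hddd, jhjnnd].
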